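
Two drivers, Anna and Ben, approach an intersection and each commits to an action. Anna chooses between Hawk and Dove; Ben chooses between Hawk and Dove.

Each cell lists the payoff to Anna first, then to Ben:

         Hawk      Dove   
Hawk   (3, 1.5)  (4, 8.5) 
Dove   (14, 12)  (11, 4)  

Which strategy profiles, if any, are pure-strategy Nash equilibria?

(Dove, Hawk)

(Hawk, Hawk): Anna prefers Dove (14 > 3); Ben prefers Dove (8.5 > 1.5) — not an equilibrium.
(Hawk, Dove): Anna prefers Dove (11 > 4) — not an equilibrium.
(Dove, Hawk): Anna gets 14 ≥ 3 from Hawk, and Ben gets 12 ≥ 4 from Dove — Nash equilibrium.
(Dove, Dove): Ben prefers Hawk (12 > 4) — not an equilibrium.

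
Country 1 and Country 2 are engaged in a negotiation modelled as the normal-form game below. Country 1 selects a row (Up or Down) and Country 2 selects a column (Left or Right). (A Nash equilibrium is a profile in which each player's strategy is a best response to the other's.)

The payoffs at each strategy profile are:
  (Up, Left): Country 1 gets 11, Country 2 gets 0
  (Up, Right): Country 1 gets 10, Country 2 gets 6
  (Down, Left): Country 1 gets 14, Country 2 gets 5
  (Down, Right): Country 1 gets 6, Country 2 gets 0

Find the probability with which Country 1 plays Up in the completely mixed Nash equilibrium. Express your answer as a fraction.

5/11

Let x be the probability that Country 1 plays Up. In a completely mixed equilibrium, Country 2 must be indifferent between Left and Right.
Country 2's expected payoff from Left is 5(1−x); from Right it is 6x.
Setting these equal: −5x + 5 = 6x, so x = 5/11.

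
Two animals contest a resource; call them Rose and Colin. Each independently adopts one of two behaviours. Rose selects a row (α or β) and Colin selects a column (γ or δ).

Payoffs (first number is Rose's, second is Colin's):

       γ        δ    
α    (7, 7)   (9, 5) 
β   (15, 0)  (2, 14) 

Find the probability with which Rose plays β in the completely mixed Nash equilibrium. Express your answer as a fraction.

1/8

Let x be the probability that Rose plays α. In a completely mixed equilibrium, Colin must be indifferent between γ and δ.
Colin's expected payoff from γ is 7x; from δ it is 5x + 14(1−x).
Setting these equal: 7x = −9x + 14, so x = 7/8.
Therefore Rose plays β with probability 1 − 7/8 = 1/8.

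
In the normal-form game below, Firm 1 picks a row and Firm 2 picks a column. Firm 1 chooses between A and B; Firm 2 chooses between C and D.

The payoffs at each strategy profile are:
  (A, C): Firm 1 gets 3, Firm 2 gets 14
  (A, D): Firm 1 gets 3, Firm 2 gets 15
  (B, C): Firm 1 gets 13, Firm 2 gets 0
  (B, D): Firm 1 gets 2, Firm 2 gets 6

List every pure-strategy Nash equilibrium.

(A, C): Firm 1 prefers B (13 > 3); Firm 2 prefers D (15 > 14) — not an equilibrium.
(A, D): Firm 1 gets 3 ≥ 2 from B, and Firm 2 gets 15 ≥ 14 from C — Nash equilibrium.
(B, C): Firm 2 prefers D (6 > 0) — not an equilibrium.
(B, D): Firm 1 prefers A (3 > 2) — not an equilibrium.

(A, D)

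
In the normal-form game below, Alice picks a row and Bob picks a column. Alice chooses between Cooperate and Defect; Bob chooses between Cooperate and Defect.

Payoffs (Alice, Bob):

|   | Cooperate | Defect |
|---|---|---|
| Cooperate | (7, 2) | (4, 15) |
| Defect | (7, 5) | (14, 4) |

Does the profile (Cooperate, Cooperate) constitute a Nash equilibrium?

No

At (Cooperate, Cooperate), Alice earns 7; switching to Defect would give 7, so Alice has no profitable deviation.
Bob earns 2; switching to Defect would give 15, so Bob would deviate.
Since at least one player can profitably deviate, this is not a Nash equilibrium.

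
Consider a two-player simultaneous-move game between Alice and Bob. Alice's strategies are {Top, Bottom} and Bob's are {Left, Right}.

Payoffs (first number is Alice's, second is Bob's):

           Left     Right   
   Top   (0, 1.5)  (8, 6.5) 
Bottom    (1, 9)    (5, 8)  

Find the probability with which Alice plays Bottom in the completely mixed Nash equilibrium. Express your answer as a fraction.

5/6

Let r be the probability that Alice plays Top. In a completely mixed equilibrium, Bob must be indifferent between Left and Right.
Bob's expected payoff from Left is 1.5r + 9(1−r); from Right it is 6.5r + 8(1−r).
Setting these equal: −7.5r + 9 = −1.5r + 8, so r = 1/6.
Therefore Alice plays Bottom with probability 1 − 1/6 = 5/6.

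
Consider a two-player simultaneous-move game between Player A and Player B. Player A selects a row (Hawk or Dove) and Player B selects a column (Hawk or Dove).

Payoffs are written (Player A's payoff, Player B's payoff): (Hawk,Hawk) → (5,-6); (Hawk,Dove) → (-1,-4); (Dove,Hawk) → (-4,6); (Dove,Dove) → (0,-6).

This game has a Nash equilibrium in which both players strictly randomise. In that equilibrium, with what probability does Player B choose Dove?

9/10

Let c be the probability that Player B plays Hawk. In a completely mixed equilibrium, Player A must be indifferent between Hawk and Dove.
Player A's expected payoff from Hawk is 5c − (1−c); from Dove it is −4c.
Setting these equal: 6c − 1 = −4c, so c = 1/10.
Therefore Player B plays Dove with probability 1 − 1/10 = 9/10.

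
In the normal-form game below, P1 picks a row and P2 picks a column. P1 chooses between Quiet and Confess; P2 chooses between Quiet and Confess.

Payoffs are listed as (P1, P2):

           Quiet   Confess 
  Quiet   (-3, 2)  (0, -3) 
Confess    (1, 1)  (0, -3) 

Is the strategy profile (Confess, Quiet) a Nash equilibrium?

Yes

At (Confess, Quiet), P1 earns 1; switching to Quiet would give -3, so P1 has no profitable deviation.
P2 earns 1; switching to Confess would give -3, so P2 has no profitable deviation.
Neither player can gain by a unilateral deviation, so this profile is a Nash equilibrium.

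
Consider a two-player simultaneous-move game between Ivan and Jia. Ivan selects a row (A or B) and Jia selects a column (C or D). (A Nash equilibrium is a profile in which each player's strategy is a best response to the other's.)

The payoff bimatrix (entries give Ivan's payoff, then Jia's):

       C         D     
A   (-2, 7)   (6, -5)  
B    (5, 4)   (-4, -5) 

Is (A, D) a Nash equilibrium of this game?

No

At (A, D), Ivan earns 6; switching to B would give -4, so Ivan has no profitable deviation.
Jia earns -5; switching to C would give 7, so Jia would deviate.
Since at least one player can profitably deviate, this is not a Nash equilibrium.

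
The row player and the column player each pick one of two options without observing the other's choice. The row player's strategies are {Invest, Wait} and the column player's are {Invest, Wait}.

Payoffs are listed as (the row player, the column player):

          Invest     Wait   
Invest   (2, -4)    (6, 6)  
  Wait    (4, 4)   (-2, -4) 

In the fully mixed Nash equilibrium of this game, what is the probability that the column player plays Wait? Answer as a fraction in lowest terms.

Let c be the probability that the column player plays Invest. In a completely mixed equilibrium, the row player must be indifferent between Invest and Wait.
The row player's expected payoff from Invest is 2c + 6(1−c); from Wait it is 4c − 2(1−c).
Setting these equal: −4c + 6 = 6c − 2, so c = 4/5.
Therefore the column player plays Wait with probability 1 − 4/5 = 1/5.

1/5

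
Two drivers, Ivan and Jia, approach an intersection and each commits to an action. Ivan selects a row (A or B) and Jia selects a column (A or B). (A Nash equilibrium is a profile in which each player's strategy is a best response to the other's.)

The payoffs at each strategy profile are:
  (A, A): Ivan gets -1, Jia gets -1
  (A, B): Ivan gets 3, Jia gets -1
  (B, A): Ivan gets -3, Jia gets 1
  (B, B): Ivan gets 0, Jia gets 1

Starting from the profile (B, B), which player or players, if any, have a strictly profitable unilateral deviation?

Ivan

Ivan at (B, B) earns 0; deviating to A yields 3 — a strict improvement.
Jia earns 1; deviating to A yields 1 — not better.
Only Ivan has a strictly profitable deviation.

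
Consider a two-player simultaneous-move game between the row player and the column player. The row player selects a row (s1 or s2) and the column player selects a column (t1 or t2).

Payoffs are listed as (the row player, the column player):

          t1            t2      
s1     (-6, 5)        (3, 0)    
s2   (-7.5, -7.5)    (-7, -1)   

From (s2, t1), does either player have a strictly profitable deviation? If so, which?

The row player at (s2, t1) earns -7.5; deviating to s1 yields -6 — a strict improvement.
The column player earns -7.5; deviating to t2 yields -1 — a strict improvement.
Both the row player and the column player have strictly profitable deviations.

Both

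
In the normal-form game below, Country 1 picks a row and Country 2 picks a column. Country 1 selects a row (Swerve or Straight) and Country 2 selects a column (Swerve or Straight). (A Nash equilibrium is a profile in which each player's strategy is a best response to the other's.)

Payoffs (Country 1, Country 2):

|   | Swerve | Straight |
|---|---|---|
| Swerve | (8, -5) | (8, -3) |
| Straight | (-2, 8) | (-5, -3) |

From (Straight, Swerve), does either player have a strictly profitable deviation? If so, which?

Country 1 at (Straight, Swerve) earns -2; deviating to Swerve yields 8 — a strict improvement.
Country 2 earns 8; deviating to Straight yields -3 — not better.
Only Country 1 has a strictly profitable deviation.

Country 1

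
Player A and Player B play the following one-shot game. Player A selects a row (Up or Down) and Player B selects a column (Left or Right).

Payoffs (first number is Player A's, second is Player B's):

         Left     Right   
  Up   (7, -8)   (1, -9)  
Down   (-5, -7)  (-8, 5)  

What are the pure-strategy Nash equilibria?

(Up, Left): Player A gets 7 ≥ -5 from Down, and Player B gets -8 ≥ -9 from Right — Nash equilibrium.
(Up, Right): Player B prefers Left (-8 > -9) — not an equilibrium.
(Down, Left): Player A prefers Up (7 > -5); Player B prefers Right (5 > -7) — not an equilibrium.
(Down, Right): Player A prefers Up (1 > -8) — not an equilibrium.

(Up, Left)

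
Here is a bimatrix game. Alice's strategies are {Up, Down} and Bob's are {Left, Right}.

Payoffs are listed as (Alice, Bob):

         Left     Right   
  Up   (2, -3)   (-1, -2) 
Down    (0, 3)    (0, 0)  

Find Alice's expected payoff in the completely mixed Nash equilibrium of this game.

0

First find y, the probability Bob plays Left, from Alice's indifference between Up and Down: 2y − (1−y) = 0, giving y = 1/3.
Since Alice is indifferent in equilibrium, Alice's expected payoff equals the payoff from either row against (1/3, 2/3). Using Up: 2(1/3) − (2/3) = 0.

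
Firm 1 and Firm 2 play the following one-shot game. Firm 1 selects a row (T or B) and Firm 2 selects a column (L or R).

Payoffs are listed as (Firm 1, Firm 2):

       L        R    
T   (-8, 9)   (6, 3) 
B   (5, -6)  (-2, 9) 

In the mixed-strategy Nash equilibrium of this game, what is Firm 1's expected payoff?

2/3

First find y, the probability Firm 2 plays L, from Firm 1's indifference between T and B: −8y + 6(1−y) = 5y − 2(1−y), giving y = 8/21.
Since Firm 1 is indifferent in equilibrium, Firm 1's expected payoff equals the payoff from either row against (8/21, 13/21). Using T: −8(8/21) + 6(13/21) = 2/3.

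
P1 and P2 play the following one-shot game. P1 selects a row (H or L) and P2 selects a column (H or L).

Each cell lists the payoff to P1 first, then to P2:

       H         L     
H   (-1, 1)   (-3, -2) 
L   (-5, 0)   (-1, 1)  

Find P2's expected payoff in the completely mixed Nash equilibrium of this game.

1/4

First find x, the probability P1 plays H, from P2's indifference between H and L: x = −2x + (1−x), giving x = 1/4.
Since P2 is indifferent in equilibrium, P2's expected payoff equals the payoff from either column against (1/4, 3/4). Using H: (1/4) = 1/4.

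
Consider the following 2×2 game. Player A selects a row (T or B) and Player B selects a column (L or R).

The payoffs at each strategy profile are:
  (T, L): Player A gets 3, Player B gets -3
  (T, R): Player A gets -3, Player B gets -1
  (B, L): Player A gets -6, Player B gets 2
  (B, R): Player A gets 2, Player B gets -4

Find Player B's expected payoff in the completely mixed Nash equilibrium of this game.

-7/4

First find x, the probability Player A plays T, from Player B's indifference between L and R: −3x + 2(1−x) = −x − 4(1−x), giving x = 3/4.
Since Player B is indifferent in equilibrium, Player B's expected payoff equals the payoff from either column against (3/4, 1/4). Using L: −3(3/4) + 2(1/4) = -7/4.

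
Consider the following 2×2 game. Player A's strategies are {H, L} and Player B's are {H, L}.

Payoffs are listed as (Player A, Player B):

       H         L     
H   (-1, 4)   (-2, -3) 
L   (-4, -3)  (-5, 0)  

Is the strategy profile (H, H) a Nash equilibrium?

Yes

At (H, H), Player A earns -1; switching to L would give -4, so Player A has no profitable deviation.
Player B earns 4; switching to L would give -3, so Player B has no profitable deviation.
Neither player can gain by a unilateral deviation, so this profile is a Nash equilibrium.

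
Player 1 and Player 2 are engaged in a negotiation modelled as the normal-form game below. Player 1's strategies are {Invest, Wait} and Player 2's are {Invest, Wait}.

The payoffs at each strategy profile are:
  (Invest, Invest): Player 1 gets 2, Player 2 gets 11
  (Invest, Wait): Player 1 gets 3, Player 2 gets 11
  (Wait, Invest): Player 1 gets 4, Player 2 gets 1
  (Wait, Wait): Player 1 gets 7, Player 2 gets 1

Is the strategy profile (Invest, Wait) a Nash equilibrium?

No

At (Invest, Wait), Player 1 earns 3; switching to Wait would give 7, so Player 1 would deviate.
Player 2 earns 11; switching to Invest would give 11, so Player 2 has no profitable deviation.
Since at least one player can profitably deviate, this is not a Nash equilibrium.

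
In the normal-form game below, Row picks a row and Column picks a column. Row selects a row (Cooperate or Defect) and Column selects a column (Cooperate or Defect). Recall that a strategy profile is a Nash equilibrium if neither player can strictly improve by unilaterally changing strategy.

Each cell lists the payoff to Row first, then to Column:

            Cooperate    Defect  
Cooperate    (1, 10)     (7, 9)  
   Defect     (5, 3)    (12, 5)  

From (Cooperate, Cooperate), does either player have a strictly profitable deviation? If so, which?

Row at (Cooperate, Cooperate) earns 1; deviating to Defect yields 5 — a strict improvement.
Column earns 10; deviating to Defect yields 9 — not better.
Only Row has a strictly profitable deviation.

Row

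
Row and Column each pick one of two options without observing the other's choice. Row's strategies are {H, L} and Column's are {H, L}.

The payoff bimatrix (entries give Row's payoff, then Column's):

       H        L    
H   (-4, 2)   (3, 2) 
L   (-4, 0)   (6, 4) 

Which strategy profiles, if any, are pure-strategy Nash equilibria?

(H, H) and (L, L)

(H, H): Row gets -4 ≥ -4 from L, and Column gets 2 ≥ 2 from L — Nash equilibrium.
(H, L): Row prefers L (6 > 3) — not an equilibrium.
(L, H): Column prefers L (4 > 0) — not an equilibrium.
(L, L): Row gets 6 ≥ 3 from H, and Column gets 4 ≥ 0 from H — Nash equilibrium.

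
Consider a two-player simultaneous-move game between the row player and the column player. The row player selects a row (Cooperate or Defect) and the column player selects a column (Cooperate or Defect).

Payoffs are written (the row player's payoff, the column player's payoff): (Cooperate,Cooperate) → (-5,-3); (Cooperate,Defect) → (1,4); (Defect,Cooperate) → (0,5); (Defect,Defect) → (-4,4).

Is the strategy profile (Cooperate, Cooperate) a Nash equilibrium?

At (Cooperate, Cooperate), the row player earns -5; switching to Defect would give 0, so the row player would deviate.
The column player earns -3; switching to Defect would give 4, so the column player would deviate.
Since at least one player can profitably deviate, this is not a Nash equilibrium.

No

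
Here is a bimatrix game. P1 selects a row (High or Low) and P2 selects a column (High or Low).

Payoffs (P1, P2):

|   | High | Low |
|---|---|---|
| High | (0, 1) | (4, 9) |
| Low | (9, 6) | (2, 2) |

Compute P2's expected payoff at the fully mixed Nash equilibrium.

13/3

First find p, the probability P1 plays High, from P2's indifference between High and Low: p + 6(1−p) = 9p + 2(1−p), giving p = 1/3.
Since P2 is indifferent in equilibrium, P2's expected payoff equals the payoff from either column against (1/3, 2/3). Using High: (1/3) + 6(2/3) = 13/3.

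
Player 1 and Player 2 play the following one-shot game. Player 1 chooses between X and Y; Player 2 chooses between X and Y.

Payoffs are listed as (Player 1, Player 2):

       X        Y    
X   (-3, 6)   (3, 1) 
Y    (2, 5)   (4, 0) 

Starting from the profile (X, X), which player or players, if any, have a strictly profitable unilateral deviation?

Player 1 at (X, X) earns -3; deviating to Y yields 2 — a strict improvement.
Player 2 earns 6; deviating to Y yields 1 — not better.
Only Player 1 has a strictly profitable deviation.

Player 1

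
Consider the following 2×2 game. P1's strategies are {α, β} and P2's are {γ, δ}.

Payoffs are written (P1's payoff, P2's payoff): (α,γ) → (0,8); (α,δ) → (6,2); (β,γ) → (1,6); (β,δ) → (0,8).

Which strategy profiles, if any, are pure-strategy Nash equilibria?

none

(α, γ): P1 prefers β (1 > 0) — not an equilibrium.
(α, δ): P2 prefers γ (8 > 2) — not an equilibrium.
(β, γ): P2 prefers δ (8 > 6) — not an equilibrium.
(β, δ): P1 prefers α (6 > 0) — not an equilibrium.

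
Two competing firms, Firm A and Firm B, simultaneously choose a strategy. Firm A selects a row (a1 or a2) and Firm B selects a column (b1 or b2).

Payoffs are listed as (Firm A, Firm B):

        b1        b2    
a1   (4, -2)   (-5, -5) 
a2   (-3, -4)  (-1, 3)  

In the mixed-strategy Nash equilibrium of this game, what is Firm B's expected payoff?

-13/5

First find p, the probability Firm A plays a1, from Firm B's indifference between b1 and b2: −2p − 4(1−p) = −5p + 3(1−p), giving p = 7/10.
Since Firm B is indifferent in equilibrium, Firm B's expected payoff equals the payoff from either column against (7/10, 3/10). Using b1: −2(7/10) − 4(3/10) = -13/5.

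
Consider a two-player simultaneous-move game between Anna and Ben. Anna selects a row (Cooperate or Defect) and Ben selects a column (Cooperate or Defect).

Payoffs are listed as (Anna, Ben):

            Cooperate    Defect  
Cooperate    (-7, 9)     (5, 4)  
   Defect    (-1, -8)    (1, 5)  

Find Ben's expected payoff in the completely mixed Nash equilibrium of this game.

77/18

First find x, the probability Anna plays Cooperate, from Ben's indifference between Cooperate and Defect: 9x − 8(1−x) = 4x + 5(1−x), giving x = 13/18.
Since Ben is indifferent in equilibrium, Ben's expected payoff equals the payoff from either column against (13/18, 5/18). Using Cooperate: 9(13/18) − 8(5/18) = 77/18.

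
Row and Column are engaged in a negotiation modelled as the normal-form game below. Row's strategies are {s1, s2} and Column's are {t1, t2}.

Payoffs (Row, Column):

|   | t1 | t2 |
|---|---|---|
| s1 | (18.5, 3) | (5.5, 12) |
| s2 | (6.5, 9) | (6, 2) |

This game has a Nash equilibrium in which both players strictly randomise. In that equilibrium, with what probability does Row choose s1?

Let r be the probability that Row plays s1. In a completely mixed equilibrium, Column must be indifferent between t1 and t2.
Column's expected payoff from t1 is 3r + 9(1−r); from t2 it is 12r + 2(1−r).
Setting these equal: −6r + 9 = 10r + 2, so r = 7/16.

7/16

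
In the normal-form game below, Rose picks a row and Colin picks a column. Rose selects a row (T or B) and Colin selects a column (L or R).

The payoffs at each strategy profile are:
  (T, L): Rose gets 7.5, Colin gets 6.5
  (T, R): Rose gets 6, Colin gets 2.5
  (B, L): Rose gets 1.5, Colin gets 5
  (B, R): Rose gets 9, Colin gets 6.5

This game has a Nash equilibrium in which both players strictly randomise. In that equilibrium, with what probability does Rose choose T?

3/11

Let x be the probability that Rose plays T. In a completely mixed equilibrium, Colin must be indifferent between L and R.
Colin's expected payoff from L is 6.5x + 5(1−x); from R it is 2.5x + 6.5(1−x).
Setting these equal: 1.5x + 5 = −4x + 6.5, so x = 3/11.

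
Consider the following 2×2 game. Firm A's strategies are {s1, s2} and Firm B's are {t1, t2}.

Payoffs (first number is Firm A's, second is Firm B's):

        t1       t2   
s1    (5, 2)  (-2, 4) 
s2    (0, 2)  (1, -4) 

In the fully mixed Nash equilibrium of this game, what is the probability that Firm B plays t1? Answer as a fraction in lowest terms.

3/8

Let c be the probability that Firm B plays t1. In a completely mixed equilibrium, Firm A must be indifferent between s1 and s2.
Firm A's expected payoff from s1 is 5c − 2(1−c); from s2 it is (1−c).
Setting these equal: 7c − 2 = −c + 1, so c = 3/8.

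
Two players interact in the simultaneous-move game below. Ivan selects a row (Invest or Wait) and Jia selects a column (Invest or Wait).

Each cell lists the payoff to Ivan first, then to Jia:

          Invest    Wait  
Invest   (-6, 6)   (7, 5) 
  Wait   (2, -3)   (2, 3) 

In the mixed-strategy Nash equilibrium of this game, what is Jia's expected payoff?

33/7

First find x, the probability Ivan plays Invest, from Jia's indifference between Invest and Wait: 6x − 3(1−x) = 5x + 3(1−x), giving x = 6/7.
Since Jia is indifferent in equilibrium, Jia's expected payoff equals the payoff from either column against (6/7, 1/7). Using Invest: 6(6/7) − 3(1/7) = 33/7.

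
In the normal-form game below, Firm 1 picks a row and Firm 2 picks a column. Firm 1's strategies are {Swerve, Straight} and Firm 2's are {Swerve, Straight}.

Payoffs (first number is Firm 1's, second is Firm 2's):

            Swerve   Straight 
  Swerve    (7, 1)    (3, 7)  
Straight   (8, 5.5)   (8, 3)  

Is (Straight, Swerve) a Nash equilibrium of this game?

Yes

At (Straight, Swerve), Firm 1 earns 8; switching to Swerve would give 7, so Firm 1 has no profitable deviation.
Firm 2 earns 5.5; switching to Straight would give 3, so Firm 2 has no profitable deviation.
Neither player can gain by a unilateral deviation, so this profile is a Nash equilibrium.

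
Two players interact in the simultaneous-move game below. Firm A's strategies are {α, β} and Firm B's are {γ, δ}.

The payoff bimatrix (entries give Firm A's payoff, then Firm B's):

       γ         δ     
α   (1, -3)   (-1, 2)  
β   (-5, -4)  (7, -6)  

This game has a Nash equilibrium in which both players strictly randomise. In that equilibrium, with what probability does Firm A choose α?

2/7

Let r be the probability that Firm A plays α. In a completely mixed equilibrium, Firm B must be indifferent between γ and δ.
Firm B's expected payoff from γ is −3r − 4(1−r); from δ it is 2r − 6(1−r).
Setting these equal: r − 4 = 8r − 6, so r = 2/7.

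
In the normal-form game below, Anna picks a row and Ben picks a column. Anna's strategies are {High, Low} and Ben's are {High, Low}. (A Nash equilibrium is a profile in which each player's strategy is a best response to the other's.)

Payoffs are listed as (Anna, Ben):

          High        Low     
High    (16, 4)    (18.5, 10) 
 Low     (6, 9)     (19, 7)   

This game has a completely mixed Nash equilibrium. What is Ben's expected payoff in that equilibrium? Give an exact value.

First find x, the probability Anna plays High, from Ben's indifference between High and Low: 4x + 9(1−x) = 10x + 7(1−x), giving x = 1/4.
Since Ben is indifferent in equilibrium, Ben's expected payoff equals the payoff from either column against (1/4, 3/4). Using High: 4(1/4) + 9(3/4) = 31/4.

31/4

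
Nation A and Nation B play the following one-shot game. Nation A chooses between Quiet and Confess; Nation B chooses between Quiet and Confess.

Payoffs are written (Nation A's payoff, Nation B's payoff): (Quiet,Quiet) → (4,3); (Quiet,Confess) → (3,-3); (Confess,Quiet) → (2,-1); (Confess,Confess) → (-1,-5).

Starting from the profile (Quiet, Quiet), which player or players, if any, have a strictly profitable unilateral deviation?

Nation A at (Quiet, Quiet) earns 4; deviating to Confess yields 2 — not better.
Nation B earns 3; deviating to Confess yields -3 — not better.
Neither player can strictly improve; the profile is a Nash equilibrium.

Neither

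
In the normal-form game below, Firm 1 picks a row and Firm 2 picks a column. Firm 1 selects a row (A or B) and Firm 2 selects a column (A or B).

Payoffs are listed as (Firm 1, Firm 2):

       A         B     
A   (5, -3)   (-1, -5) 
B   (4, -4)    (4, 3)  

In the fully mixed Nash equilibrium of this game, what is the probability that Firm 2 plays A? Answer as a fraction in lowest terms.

5/6

Let y be the probability that Firm 2 plays A. In a completely mixed equilibrium, Firm 1 must be indifferent between A and B.
Firm 1's expected payoff from A is 5y − (1−y); from B it is 4y + 4(1−y).
Setting these equal: 6y − 1 = 4, so y = 5/6.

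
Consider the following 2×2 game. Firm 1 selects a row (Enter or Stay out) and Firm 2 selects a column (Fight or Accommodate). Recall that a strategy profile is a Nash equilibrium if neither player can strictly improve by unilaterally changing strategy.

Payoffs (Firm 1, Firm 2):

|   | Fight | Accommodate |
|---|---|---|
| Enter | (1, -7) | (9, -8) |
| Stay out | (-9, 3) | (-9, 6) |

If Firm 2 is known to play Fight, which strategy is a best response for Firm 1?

Against Fight, Firm 1 earns 1 from Enter and -9 from Stay out.
So Enter is the best response.

Enter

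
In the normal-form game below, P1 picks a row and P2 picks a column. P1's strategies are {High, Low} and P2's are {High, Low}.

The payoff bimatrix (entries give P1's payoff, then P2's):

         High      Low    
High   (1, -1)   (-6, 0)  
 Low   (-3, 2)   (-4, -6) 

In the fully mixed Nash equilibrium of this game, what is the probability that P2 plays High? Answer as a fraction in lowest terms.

1/3

Let q be the probability that P2 plays High. In a completely mixed equilibrium, P1 must be indifferent between High and Low.
P1's expected payoff from High is q − 6(1−q); from Low it is −3q − 4(1−q).
Setting these equal: 7q − 6 = q − 4, so q = 1/3.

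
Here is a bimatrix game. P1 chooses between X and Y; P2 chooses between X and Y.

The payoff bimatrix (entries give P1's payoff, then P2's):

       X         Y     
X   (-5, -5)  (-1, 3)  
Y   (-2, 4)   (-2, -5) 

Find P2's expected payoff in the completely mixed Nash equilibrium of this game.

First find x, the probability P1 plays X, from P2's indifference between X and Y: −5x + 4(1−x) = 3x − 5(1−x), giving x = 9/17.
Since P2 is indifferent in equilibrium, P2's expected payoff equals the payoff from either column against (9/17, 8/17). Using X: −5(9/17) + 4(8/17) = -13/17.

-13/17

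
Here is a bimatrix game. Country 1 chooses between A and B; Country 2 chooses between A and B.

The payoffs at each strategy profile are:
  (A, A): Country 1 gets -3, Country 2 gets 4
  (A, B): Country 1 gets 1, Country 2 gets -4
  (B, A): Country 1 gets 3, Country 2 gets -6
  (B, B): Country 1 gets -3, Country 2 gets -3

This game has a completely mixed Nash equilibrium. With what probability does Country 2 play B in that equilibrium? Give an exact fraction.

3/5

Let c be the probability that Country 2 plays A. In a completely mixed equilibrium, Country 1 must be indifferent between A and B.
Country 1's expected payoff from A is −3c + (1−c); from B it is 3c − 3(1−c).
Setting these equal: −4c + 1 = 6c − 3, so c = 2/5.
Therefore Country 2 plays B with probability 1 − 2/5 = 3/5.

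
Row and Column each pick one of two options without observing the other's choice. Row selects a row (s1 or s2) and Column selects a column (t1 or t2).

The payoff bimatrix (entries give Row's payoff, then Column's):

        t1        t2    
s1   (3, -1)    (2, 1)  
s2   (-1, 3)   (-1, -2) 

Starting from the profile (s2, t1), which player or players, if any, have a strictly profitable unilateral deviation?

Row

Row at (s2, t1) earns -1; deviating to s1 yields 3 — a strict improvement.
Column earns 3; deviating to t2 yields -2 — not better.
Only Row has a strictly profitable deviation.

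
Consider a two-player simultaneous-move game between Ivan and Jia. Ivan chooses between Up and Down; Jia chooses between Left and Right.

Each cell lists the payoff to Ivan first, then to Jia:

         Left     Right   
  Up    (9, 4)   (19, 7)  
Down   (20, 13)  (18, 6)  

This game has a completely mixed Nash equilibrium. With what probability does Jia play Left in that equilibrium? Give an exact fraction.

Let q be the probability that Jia plays Left. In a completely mixed equilibrium, Ivan must be indifferent between Up and Down.
Ivan's expected payoff from Up is 9q + 19(1−q); from Down it is 20q + 18(1−q).
Setting these equal: −10q + 19 = 2q + 18, so q = 1/12.

1/12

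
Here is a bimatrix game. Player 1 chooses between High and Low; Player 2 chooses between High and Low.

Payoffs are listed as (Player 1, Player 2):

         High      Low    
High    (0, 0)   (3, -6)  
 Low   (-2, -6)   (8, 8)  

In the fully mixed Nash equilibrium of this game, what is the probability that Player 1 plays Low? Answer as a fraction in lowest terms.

Let p be the probability that Player 1 plays High. In a completely mixed equilibrium, Player 2 must be indifferent between High and Low.
Player 2's expected payoff from High is −6(1−p); from Low it is −6p + 8(1−p).
Setting these equal: 6p − 6 = −14p + 8, so p = 7/10.
Therefore Player 1 plays Low with probability 1 − 7/10 = 3/10.

3/10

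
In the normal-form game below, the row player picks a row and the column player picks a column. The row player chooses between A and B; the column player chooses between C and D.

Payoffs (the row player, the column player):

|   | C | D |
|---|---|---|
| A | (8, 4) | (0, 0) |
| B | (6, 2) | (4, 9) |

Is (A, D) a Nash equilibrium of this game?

No

At (A, D), the row player earns 0; switching to B would give 4, so the row player would deviate.
The column player earns 0; switching to C would give 4, so the column player would deviate.
Since at least one player can profitably deviate, this is not a Nash equilibrium.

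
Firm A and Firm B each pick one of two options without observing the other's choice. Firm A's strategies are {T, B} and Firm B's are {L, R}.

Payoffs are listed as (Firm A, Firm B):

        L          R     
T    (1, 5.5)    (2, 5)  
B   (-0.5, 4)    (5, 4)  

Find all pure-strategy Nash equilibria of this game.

(T, L) and (B, R)

(T, L): Firm A gets 1 ≥ -0.5 from B, and Firm B gets 5.5 ≥ 5 from R — Nash equilibrium.
(T, R): Firm A prefers B (5 > 2); Firm B prefers L (5.5 > 5) — not an equilibrium.
(B, L): Firm A prefers T (1 > -0.5) — not an equilibrium.
(B, R): Firm A gets 5 ≥ 2 from T, and Firm B gets 4 ≥ 4 from L — Nash equilibrium.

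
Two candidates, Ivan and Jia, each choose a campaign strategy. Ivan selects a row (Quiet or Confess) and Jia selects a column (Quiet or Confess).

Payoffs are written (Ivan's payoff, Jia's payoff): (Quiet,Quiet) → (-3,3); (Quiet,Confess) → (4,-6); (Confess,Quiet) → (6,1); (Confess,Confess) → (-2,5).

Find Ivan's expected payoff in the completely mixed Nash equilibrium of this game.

6/5

First find q, the probability Jia plays Quiet, from Ivan's indifference between Quiet and Confess: −3q + 4(1−q) = 6q − 2(1−q), giving q = 2/5.
Since Ivan is indifferent in equilibrium, Ivan's expected payoff equals the payoff from either row against (2/5, 3/5). Using Quiet: −3(2/5) + 4(3/5) = 6/5.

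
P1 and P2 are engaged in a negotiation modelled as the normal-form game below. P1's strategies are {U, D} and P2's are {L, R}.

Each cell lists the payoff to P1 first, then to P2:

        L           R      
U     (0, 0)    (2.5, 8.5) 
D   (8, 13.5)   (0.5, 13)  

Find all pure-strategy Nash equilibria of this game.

(U, R) and (D, L)

(U, L): P1 prefers D (8 > 0); P2 prefers R (8.5 > 0) — not an equilibrium.
(U, R): P1 gets 2.5 ≥ 0.5 from D, and P2 gets 8.5 ≥ 0 from L — Nash equilibrium.
(D, L): P1 gets 8 ≥ 0 from U, and P2 gets 13.5 ≥ 13 from R — Nash equilibrium.
(D, R): P1 prefers U (2.5 > 0.5); P2 prefers L (13.5 > 13) — not an equilibrium.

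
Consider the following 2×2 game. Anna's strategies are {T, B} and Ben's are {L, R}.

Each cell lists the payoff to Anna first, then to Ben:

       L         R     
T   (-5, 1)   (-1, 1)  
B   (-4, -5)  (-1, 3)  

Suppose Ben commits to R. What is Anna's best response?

Against R, Anna earns -1 from T and -1 from B.
So either strategy is a best response.

either — both T and B are best responses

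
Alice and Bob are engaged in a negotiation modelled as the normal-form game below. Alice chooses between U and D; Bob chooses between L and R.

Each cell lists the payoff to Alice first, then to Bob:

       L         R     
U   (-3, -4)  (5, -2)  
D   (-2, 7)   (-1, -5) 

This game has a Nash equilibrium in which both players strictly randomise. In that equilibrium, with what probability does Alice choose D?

1/7

Let r be the probability that Alice plays U. In a completely mixed equilibrium, Bob must be indifferent between L and R.
Bob's expected payoff from L is −4r + 7(1−r); from R it is −2r − 5(1−r).
Setting these equal: −11r + 7 = 3r − 5, so r = 6/7.
Therefore Alice plays D with probability 1 − 6/7 = 1/7.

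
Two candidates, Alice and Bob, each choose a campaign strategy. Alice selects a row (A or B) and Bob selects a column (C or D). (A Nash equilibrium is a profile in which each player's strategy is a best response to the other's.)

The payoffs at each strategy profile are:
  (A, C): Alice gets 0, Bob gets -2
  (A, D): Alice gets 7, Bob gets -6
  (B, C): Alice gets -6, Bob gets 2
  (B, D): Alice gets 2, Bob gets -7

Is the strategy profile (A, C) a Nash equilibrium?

At (A, C), Alice earns 0; switching to B would give -6, so Alice has no profitable deviation.
Bob earns -2; switching to D would give -6, so Bob has no profitable deviation.
Neither player can gain by a unilateral deviation, so this profile is a Nash equilibrium.

Yes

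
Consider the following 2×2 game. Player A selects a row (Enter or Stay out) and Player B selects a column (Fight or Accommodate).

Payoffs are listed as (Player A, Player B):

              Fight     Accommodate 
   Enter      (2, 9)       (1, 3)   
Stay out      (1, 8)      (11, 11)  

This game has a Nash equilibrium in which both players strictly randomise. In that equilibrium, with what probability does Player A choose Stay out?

2/3

Let r be the probability that Player A plays Enter. In a completely mixed equilibrium, Player B must be indifferent between Fight and Accommodate.
Player B's expected payoff from Fight is 9r + 8(1−r); from Accommodate it is 3r + 11(1−r).
Setting these equal: r + 8 = −8r + 11, so r = 1/3.
Therefore Player A plays Stay out with probability 1 − 1/3 = 2/3.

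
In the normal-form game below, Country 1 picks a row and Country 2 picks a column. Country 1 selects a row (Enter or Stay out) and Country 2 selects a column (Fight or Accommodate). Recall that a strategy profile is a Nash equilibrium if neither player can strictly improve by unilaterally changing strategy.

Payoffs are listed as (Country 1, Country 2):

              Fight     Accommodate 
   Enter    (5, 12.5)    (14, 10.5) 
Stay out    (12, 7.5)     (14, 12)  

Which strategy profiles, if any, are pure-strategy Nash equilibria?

(Stay out, Accommodate)

(Enter, Fight): Country 1 prefers Stay out (12 > 5) — not an equilibrium.
(Enter, Accommodate): Country 2 prefers Fight (12.5 > 10.5) — not an equilibrium.
(Stay out, Fight): Country 2 prefers Accommodate (12 > 7.5) — not an equilibrium.
(Stay out, Accommodate): Country 1 gets 14 ≥ 14 from Enter, and Country 2 gets 12 ≥ 7.5 from Fight — Nash equilibrium.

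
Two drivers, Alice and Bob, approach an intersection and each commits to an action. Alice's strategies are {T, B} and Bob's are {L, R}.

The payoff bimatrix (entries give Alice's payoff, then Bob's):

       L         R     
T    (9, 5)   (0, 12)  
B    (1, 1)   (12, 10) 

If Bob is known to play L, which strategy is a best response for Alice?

T

Against L, Alice earns 9 from T and 1 from B.
So T is the best response.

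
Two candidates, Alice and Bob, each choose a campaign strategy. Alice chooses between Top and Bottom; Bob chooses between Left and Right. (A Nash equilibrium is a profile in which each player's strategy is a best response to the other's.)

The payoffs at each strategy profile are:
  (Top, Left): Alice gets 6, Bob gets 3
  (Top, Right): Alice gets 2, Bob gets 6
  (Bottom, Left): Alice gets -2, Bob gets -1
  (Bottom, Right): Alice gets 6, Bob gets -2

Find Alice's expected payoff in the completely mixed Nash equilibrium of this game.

First find q, the probability Bob plays Left, from Alice's indifference between Top and Bottom: 6q + 2(1−q) = −2q + 6(1−q), giving q = 1/3.
Since Alice is indifferent in equilibrium, Alice's expected payoff equals the payoff from either row against (1/3, 2/3). Using Top: 6(1/3) + 2(2/3) = 10/3.

10/3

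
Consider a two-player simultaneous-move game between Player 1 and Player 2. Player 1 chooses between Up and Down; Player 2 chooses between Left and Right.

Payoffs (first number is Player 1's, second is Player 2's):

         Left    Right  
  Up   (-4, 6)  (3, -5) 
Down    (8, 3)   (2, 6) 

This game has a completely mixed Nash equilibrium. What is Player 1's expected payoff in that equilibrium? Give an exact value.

First find q, the probability Player 2 plays Left, from Player 1's indifference between Up and Down: −4q + 3(1−q) = 8q + 2(1−q), giving q = 1/13.
Since Player 1 is indifferent in equilibrium, Player 1's expected payoff equals the payoff from either row against (1/13, 12/13). Using Up: −4(1/13) + 3(12/13) = 32/13.

32/13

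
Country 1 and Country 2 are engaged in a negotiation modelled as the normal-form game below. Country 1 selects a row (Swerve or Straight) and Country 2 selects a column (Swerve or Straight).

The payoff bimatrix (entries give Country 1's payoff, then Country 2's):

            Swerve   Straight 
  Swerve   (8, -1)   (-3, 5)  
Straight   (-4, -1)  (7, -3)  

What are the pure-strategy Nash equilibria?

none

(Swerve, Swerve): Country 2 prefers Straight (5 > -1) — not an equilibrium.
(Swerve, Straight): Country 1 prefers Straight (7 > -3) — not an equilibrium.
(Straight, Swerve): Country 1 prefers Swerve (8 > -4) — not an equilibrium.
(Straight, Straight): Country 2 prefers Swerve (-1 > -3) — not an equilibrium.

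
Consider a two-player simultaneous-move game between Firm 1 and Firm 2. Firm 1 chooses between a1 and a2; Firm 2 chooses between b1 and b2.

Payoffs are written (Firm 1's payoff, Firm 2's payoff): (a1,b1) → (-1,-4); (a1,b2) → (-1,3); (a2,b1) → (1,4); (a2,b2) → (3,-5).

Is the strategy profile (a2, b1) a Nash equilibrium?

At (a2, b1), Firm 1 earns 1; switching to a1 would give -1, so Firm 1 has no profitable deviation.
Firm 2 earns 4; switching to b2 would give -5, so Firm 2 has no profitable deviation.
Neither player can gain by a unilateral deviation, so this profile is a Nash equilibrium.

Yes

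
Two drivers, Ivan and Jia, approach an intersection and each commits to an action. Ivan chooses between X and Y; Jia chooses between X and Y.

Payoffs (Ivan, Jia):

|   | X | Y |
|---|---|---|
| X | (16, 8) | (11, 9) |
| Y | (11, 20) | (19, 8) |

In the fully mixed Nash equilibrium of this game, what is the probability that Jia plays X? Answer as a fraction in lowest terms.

Let y be the probability that Jia plays X. In a completely mixed equilibrium, Ivan must be indifferent between X and Y.
Ivan's expected payoff from X is 16y + 11(1−y); from Y it is 11y + 19(1−y).
Setting these equal: 5y + 11 = −8y + 19, so y = 8/13.

8/13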